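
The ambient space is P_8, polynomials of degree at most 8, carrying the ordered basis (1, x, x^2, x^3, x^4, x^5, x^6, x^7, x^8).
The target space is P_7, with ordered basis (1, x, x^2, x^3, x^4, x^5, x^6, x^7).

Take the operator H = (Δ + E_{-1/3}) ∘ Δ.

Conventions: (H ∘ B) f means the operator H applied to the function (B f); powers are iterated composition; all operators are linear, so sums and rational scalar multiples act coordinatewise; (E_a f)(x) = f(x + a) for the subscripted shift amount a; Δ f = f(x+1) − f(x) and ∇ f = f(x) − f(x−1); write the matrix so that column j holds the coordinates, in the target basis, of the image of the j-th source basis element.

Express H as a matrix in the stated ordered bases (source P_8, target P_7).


the matrix is [[0, 1, 7/3, 19/3, 383/27, 2441/81, 5029/81, 91897/729, 555583/2187]; [0, 0, 2, 7, 76/3, 1915/27, 4882/27, 35203/81, 735176/729]; [0, 0, 0, 3, 14, 190/3, 1915/9, 17087/27, 140812/81]; [0, 0, 0, 0, 4, 70/3, 380/3, 13405/27, 136696/81]; [0, 0, 0, 0, 0, 5, 35, 665/3, 26810/27]; [0, 0, 0, 0, 0, 0, 6, 49, 1064/3]; [0, 0, 0, 0, 0, 0, 0, 7, 196/3]; [0, 0, 0, 0, 0, 0, 0, 0, 8]] (rows listed top to bottom)

image of 1: 0
image of x: 1
image of x^2: 2x + 7/3
image of x^3: 3x^2 + 7x + 19/3
image of x^4: 4x^3 + 14x^2 + (76/3)x + 383/27
image of x^5: 5x^4 + (70/3)x^3 + (190/3)x^2 + (1915/27)x + 2441/81
image of x^6: 6x^5 + 35x^4 + (380/3)x^3 + (1915/9)x^2 + (4882/27)x + 5029/81
image of x^7: 7x^6 + 49x^5 + (665/3)x^4 + (13405/27)x^3 + (17087/27)x^2 + (35203/81)x + 91897/729
image of x^8: 8x^7 + (196/3)x^6 + (1064/3)x^5 + (26810/27)x^4 + (136696/81)x^3 + (140812/81)x^2 + (735176/729)x + 555583/2187
each image's coordinates form column j of the matrix


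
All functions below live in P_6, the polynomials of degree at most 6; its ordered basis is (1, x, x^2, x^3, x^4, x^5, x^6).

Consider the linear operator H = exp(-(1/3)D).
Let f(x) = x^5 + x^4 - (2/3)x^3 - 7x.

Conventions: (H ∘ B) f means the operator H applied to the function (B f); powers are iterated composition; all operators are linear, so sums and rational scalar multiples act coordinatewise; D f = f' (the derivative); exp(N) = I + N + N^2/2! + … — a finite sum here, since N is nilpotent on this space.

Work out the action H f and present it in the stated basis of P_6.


order-1 term: -(5/3)x^4 - (4/3)x^3 + (2/3)x^2 + 7/3
order-2 term: (10/9)x^3 + (2/3)x^2 - (2/9)x
order-3 term: -(10/27)x^2 - (4/27)x + 2/81
order-4 term: (5/81)x + 1/81
order-5 term: -1/243
the series for exp(-(1/3)D) f terminates at order 5
exp(-(1/3)D) f = x^5 - (2/3)x^4 - (8/9)x^3 + (26/27)x^2 - (592/81)x + 575/243

the image equals g(x) = x^5 - (2/3)x^4 - (8/9)x^3 + (26/27)x^2 - (592/81)x + 575/243


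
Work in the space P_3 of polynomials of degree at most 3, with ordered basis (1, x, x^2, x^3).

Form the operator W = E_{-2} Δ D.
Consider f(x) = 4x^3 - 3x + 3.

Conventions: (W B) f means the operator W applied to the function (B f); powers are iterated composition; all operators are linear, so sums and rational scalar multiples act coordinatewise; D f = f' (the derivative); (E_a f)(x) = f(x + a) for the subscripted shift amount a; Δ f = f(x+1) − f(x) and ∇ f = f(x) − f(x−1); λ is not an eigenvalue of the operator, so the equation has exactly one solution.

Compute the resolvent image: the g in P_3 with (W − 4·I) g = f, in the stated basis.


write g with unknown coordinates in the stated basis and equate coefficients in (W − 4·I) g = f
solving from the highest basis element down gives g = -x^3 - (3/4)x + 3/2
check: W g = -6x + 9
so W g − 4·g = 4x^3 - 3x + 3 = f ✓

the result is g(x) = -x^3 - (3/4)x + 3/2


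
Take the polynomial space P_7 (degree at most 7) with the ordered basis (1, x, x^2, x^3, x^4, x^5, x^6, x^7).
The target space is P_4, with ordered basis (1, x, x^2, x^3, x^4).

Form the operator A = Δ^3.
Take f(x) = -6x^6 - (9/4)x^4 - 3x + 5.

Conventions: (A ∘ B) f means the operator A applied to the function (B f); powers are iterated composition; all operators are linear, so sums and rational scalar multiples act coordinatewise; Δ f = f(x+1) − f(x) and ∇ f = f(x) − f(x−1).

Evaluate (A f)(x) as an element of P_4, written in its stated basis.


Δ f = -36x^5 - 90x^4 - 129x^3 - (207/2)x^2 - 45x - 45/4
Δ Δ f = -180x^4 - 720x^3 - 1287x^2 - 1134x - 807/2
Δ Δ Δ f = -720x^3 - 3240x^2 - 5454x - 3321

g(x) = -720x^3 - 3240x^2 - 5454x - 3321


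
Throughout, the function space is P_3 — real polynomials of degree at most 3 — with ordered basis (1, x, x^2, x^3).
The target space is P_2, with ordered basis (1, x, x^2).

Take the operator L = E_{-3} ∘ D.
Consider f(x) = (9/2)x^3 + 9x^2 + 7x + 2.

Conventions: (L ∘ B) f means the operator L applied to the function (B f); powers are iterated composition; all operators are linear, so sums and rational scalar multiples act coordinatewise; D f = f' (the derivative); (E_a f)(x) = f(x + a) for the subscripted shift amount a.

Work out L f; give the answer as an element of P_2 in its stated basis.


D f = (27/2)x^2 + 18x + 7
E_{-3} D f = (27/2)x^2 - 63x + 149/2

the result is g(x) = (27/2)x^2 - 63x + 149/2


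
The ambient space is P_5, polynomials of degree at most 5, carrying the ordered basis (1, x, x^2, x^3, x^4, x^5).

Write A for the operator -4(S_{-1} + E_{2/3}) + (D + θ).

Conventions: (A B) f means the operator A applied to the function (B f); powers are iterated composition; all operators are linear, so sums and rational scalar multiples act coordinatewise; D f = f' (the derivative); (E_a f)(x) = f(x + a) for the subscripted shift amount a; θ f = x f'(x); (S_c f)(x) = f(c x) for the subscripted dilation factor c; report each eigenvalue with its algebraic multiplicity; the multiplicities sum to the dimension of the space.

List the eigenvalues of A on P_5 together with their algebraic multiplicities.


image of 1: -8
image of x: x - 5/3
image of x^2: -6x^2 - (10/3)x - 16/9
image of x^3: 3x^3 - 5x^2 - (16/3)x - 32/27
image of x^4: -4x^4 - (20/3)x^3 - (32/3)x^2 - (128/27)x - 64/81
image of x^5: 5x^5 - (25/3)x^4 - (160/9)x^3 - (320/27)x^2 - (320/81)x - 128/243
the matrix is upper triangular; its diagonal is (-8, 1, -6, 3, -4, 5)
for a triangular matrix the eigenvalues are the diagonal entries, with algebraic multiplicity their repetition count

λ = -8 (multiplicity 1), λ = -6 (multiplicity 1), λ = -4 (multiplicity 1), λ = 1 (multiplicity 1), λ = 3 (multiplicity 1), λ = 5 (multiplicity 1)


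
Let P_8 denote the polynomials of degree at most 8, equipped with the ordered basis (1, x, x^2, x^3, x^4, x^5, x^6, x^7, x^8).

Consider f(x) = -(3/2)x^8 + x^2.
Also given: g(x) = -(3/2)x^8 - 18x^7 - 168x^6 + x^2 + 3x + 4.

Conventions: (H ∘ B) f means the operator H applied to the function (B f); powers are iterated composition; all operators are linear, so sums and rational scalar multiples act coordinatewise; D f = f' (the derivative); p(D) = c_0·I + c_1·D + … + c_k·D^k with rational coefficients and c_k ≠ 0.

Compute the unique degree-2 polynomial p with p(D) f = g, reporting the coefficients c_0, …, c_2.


D^0 f = -(3/2)x^8 + x^2
D^1 f = -12x^7 + 2x
D^2 f = -84x^6 + 2
matching coefficients of g against c_0 f + c_1 Df + … from the top degree down determines the c_i
solution: c_0 = 1, c_1 = 3/2, c_2 = 2

c_0 = 1, c_1 = 3/2, c_2 = 2


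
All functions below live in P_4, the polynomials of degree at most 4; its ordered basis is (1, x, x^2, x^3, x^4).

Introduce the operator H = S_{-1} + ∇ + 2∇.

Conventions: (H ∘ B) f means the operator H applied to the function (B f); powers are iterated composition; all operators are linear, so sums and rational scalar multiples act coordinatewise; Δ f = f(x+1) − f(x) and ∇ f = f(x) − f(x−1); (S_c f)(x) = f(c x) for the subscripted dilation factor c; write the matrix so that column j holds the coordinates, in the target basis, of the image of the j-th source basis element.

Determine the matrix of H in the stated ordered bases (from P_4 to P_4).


image of 1: 1
image of x: -x + 3
image of x^2: x^2 + 6x - 3
image of x^3: -x^3 + 9x^2 - 9x + 3
image of x^4: x^4 + 12x^3 - 18x^2 + 12x - 3
each image's coordinates form column j of the matrix

the matrix is [[1, 3, -3, 3, -3]; [0, -1, 6, -9, 12]; [0, 0, 1, 9, -18]; [0, 0, 0, -1, 12]; [0, 0, 0, 0, 1]] (rows listed top to bottom)


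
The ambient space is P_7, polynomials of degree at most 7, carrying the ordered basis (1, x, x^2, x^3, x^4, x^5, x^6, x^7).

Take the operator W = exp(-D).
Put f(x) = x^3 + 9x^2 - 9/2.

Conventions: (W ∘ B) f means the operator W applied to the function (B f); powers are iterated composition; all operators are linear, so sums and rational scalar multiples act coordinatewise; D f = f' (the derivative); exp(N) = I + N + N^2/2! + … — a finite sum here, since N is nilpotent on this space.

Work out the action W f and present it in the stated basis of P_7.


the result is g(x) = x^3 + 6x^2 - 15x + 7/2

order-1 term: -3x^2 - 18x
order-2 term: 3x + 9
order-3 term: -1
the series for exp(-D) f terminates at order 3
exp(-D) f = x^3 + 6x^2 - 15x + 7/2


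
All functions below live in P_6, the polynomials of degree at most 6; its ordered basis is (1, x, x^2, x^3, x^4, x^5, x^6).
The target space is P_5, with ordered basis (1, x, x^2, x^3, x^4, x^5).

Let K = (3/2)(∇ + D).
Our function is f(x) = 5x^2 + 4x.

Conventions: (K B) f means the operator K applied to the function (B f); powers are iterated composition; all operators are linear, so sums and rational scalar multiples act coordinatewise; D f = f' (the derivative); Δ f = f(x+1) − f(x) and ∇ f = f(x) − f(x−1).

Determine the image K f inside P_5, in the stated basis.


∇ f = 10x - 1
D f = 10x + 4
(∇ + D) f = 20x + 3
((3/2)(∇ + D)) f = 30x + 9/2

g(x) = 30x + 9/2


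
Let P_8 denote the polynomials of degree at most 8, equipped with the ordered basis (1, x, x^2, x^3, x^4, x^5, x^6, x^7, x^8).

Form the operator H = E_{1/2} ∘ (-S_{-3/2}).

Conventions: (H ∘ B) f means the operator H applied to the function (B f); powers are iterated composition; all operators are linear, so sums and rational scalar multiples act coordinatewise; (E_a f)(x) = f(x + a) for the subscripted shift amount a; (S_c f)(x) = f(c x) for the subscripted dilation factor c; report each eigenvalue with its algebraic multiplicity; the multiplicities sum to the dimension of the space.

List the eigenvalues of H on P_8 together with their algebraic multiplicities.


λ = -6561/256 (multiplicity 1), λ = -729/64 (multiplicity 1), λ = -81/16 (multiplicity 1), λ = -9/4 (multiplicity 1), λ = -1 (multiplicity 1), λ = 3/2 (multiplicity 1), λ = 27/8 (multiplicity 1), λ = 243/32 (multiplicity 1), λ = 2187/128 (multiplicity 1)

image of 1: -1
image of x: (3/2)x + 3/4
image of x^2: -(9/4)x^2 - (9/4)x - 9/16
image of x^3: (27/8)x^3 + (81/16)x^2 + (81/32)x + 27/64
image of x^4: -(81/16)x^4 - (81/8)x^3 - (243/32)x^2 - (81/32)x - 81/256
image of x^5: (243/32)x^5 + (1215/64)x^4 + (1215/64)x^3 + (1215/128)x^2 + (1215/512)x + 243/1024
image of x^6: -(729/64)x^6 - (2187/64)x^5 - (10935/256)x^4 - (3645/128)x^3 - (10935/1024)x^2 - (2187/1024)x - 729/4096
image of x^7: (2187/128)x^7 + (15309/256)x^6 + (45927/512)x^5 + (76545/1024)x^4 + (76545/2048)x^3 + (45927/4096)x^2 + (15309/8192)x + 2187/16384
image of x^8: -(6561/256)x^8 - (6561/64)x^7 - (45927/256)x^6 - (45927/256)x^5 - (229635/2048)x^4 - (45927/1024)x^3 - (45927/4096)x^2 - (6561/4096)x - 6561/65536
the matrix is upper triangular; its diagonal is (-1, 3/2, -9/4, 27/8, -81/16, 243/32, -729/64, 2187/128, -6561/256)
for a triangular matrix the eigenvalues are the diagonal entries, with algebraic multiplicity their repetition count


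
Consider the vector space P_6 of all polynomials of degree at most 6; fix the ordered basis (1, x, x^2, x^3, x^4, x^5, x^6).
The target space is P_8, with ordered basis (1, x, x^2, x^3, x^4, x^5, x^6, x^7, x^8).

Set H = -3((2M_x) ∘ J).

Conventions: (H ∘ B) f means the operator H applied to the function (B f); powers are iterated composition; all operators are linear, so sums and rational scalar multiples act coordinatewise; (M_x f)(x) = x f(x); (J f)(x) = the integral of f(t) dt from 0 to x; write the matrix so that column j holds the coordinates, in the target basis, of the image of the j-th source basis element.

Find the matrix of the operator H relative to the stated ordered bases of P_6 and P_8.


the matrix is [[0, 0, 0, 0, 0, 0, 0]; [0, 0, 0, 0, 0, 0, 0]; [-6, 0, 0, 0, 0, 0, 0]; [0, -3, 0, 0, 0, 0, 0]; [0, 0, -2, 0, 0, 0, 0]; [0, 0, 0, -3/2, 0, 0, 0]; [0, 0, 0, 0, -6/5, 0, 0]; [0, 0, 0, 0, 0, -1, 0]; [0, 0, 0, 0, 0, 0, -6/7]] (rows listed top to bottom)

image of 1: -6x^2
image of x: -3x^3
image of x^2: -2x^4
image of x^3: -(3/2)x^5
image of x^4: -(6/5)x^6
image of x^5: -x^7
image of x^6: -(6/7)x^8
each image's coordinates form column j of the matrix


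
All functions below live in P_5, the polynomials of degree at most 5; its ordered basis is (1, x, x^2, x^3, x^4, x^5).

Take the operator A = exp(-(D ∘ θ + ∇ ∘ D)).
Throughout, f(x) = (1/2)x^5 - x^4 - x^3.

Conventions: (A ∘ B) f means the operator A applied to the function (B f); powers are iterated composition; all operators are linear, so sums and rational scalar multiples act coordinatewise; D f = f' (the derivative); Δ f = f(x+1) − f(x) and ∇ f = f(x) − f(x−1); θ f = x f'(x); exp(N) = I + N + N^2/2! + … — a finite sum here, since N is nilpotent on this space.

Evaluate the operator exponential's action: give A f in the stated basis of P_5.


order-1 term: -(25/2)x^4 + 6x^3 + 36x^2 - 16x + 7/2
order-2 term: 100x^3 + 48x^2 - 165x + 6
order-3 term: -300x^2 - 264x + 123
order-4 term: 300x + 216
order-5 term: -60
the series for exp(-(D ∘ θ + ∇ ∘ D)) f terminates at order 5
exp(-(D ∘ θ + ∇ ∘ D)) f = (1/2)x^5 - (27/2)x^4 + 105x^3 - 216x^2 - 145x + 577/2

the image equals g(x) = (1/2)x^5 - (27/2)x^4 + 105x^3 - 216x^2 - 145x + 577/2


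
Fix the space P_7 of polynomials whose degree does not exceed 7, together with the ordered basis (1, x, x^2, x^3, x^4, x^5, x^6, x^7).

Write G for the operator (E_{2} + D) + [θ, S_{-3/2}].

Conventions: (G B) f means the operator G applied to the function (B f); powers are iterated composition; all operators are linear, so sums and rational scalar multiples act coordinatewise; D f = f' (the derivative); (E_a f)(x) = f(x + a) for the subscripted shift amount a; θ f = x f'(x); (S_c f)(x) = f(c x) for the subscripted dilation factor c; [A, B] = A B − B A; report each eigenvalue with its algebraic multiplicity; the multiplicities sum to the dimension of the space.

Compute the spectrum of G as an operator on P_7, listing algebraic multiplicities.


λ = 1 (multiplicity 8)

image of 1: 1
image of x: x + 3
image of x^2: x^2 + 6x + 4
image of x^3: x^3 + 9x^2 + 12x + 8
image of x^4: x^4 + 12x^3 + 24x^2 + 32x + 16
image of x^5: x^5 + 15x^4 + 40x^3 + 80x^2 + 80x + 32
image of x^6: x^6 + 18x^5 + 60x^4 + 160x^3 + 240x^2 + 192x + 64
image of x^7: x^7 + 21x^6 + 84x^5 + 280x^4 + 560x^3 + 672x^2 + 448x + 128
the matrix is upper triangular; its diagonal is (1, 1, 1, 1, 1, 1, 1, 1)
for a triangular matrix the eigenvalues are the diagonal entries, with algebraic multiplicity their repetition count


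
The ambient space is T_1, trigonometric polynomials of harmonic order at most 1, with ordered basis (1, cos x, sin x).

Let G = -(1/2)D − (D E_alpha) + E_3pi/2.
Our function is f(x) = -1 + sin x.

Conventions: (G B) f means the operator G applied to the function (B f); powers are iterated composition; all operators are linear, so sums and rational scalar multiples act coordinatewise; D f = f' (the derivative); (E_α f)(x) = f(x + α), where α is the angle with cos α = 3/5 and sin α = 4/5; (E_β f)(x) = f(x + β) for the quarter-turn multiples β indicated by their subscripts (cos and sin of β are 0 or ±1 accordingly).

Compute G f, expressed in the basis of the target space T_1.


g(x) = -1 - (21/10)cos x + (4/5)sin x

D f = cos x
(-(1/2)D) f = -(1/2)cos x
E_alpha f = -1 + (4/5)cos x + (3/5)sin x
D E_alpha f = (3/5)cos x - (4/5)sin x
(-(D E_alpha)) f = -(3/5)cos x + (4/5)sin x
E_3pi/2 f = -1 - cos x
(-(1/2)D − (D E_alpha) + E_3pi/2) f = -1 - (21/10)cos x + (4/5)sin x


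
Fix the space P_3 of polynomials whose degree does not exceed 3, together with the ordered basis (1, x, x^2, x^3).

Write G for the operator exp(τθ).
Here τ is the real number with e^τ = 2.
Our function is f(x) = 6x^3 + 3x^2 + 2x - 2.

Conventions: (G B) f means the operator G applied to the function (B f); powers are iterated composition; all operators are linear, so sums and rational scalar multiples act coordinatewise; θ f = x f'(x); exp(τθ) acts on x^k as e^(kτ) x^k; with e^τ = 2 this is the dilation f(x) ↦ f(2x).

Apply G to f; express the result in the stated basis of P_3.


exp(τθ) x^k = e^(kτ) x^k; with e^τ = 2 this sends x^k to 2^k x^k
x ↦ 2 x
x^2 ↦ 4 x^2
x^3 ↦ 8 x^3
applying this coordinatewise to f: exp(τθ) f = 48x^3 + 12x^2 + 4x - 2

the result is g(x) = 48x^3 + 12x^2 + 4x - 2


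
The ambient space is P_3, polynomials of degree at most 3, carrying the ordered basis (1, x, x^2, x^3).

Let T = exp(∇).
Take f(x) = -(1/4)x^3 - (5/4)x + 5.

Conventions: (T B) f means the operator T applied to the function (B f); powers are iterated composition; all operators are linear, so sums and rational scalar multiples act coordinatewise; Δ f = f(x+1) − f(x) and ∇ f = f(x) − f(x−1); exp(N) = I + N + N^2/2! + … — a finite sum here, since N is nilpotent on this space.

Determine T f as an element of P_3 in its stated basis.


order-1 term: -(3/4)x^2 + (3/4)x - 3/2
order-2 term: -(3/4)x + 3/4
order-3 term: -1/4
the series for exp(∇) f terminates at order 3
exp(∇) f = -(1/4)x^3 - (3/4)x^2 - (5/4)x + 4

g(x) = -(1/4)x^3 - (3/4)x^2 - (5/4)x + 4


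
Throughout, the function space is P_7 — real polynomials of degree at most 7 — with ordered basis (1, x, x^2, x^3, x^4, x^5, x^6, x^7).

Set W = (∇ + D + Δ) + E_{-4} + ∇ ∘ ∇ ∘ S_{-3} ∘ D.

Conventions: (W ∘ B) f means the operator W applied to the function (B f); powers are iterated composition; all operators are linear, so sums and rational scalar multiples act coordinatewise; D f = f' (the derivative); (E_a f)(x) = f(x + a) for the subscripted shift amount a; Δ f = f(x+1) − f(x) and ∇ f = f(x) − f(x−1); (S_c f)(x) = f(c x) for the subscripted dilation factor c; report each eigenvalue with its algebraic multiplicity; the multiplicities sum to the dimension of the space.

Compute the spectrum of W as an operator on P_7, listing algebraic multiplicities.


image of 1: 1
image of x: x - 1
image of x^2: x^2 - 2x + 16
image of x^3: x^3 - 3x^2 + 48x - 8
image of x^4: x^4 - 4x^3 + 96x^2 - 896x + 904
image of x^5: x^5 - 5x^4 + 160x^3 + 4240x^2 - 8440x + 4648
image of x^6: x^6 - 6x^5 + 240x^4 - 30400x^3 + 91320x^2 - 108192x + 47836
image of x^7: x^7 - 7x^6 + 336x^5 + 150920x^4 - 603400x^3 + 1050168x^2 - 889868x + 300004
the matrix is upper triangular; its diagonal is (1, 1, 1, 1, 1, 1, 1, 1)
for a triangular matrix the eigenvalues are the diagonal entries, with algebraic multiplicity their repetition count

λ = 1 (multiplicity 8)


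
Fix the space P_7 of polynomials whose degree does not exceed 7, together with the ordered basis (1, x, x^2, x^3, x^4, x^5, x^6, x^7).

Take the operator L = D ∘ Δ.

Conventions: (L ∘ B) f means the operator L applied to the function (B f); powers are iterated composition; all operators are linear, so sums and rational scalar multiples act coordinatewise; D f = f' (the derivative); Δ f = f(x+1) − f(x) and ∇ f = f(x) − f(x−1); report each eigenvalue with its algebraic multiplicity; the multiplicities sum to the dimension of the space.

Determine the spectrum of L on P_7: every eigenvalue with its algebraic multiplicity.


image of 1: 0
image of x: 0
image of x^2: 2
image of x^3: 6x + 3
image of x^4: 12x^2 + 12x + 4
image of x^5: 20x^3 + 30x^2 + 20x + 5
image of x^6: 30x^4 + 60x^3 + 60x^2 + 30x + 6
image of x^7: 42x^5 + 105x^4 + 140x^3 + 105x^2 + 42x + 7
the matrix is upper triangular; its diagonal is (0, 0, 0, 0, 0, 0, 0, 0)
for a triangular matrix the eigenvalues are the diagonal entries, with algebraic multiplicity their repetition count

λ = 0 (multiplicity 8)


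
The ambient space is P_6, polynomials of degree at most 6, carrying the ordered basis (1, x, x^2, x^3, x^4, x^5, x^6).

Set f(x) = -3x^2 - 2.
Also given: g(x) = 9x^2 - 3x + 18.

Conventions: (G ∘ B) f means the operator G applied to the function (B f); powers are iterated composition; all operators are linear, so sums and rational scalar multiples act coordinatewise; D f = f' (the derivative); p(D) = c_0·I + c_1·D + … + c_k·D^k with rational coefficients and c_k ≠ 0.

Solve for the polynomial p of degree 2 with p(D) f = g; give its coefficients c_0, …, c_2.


D^0 f = -3x^2 - 2
D^1 f = -6x
D^2 f = -6
matching coefficients of g against c_0 f + c_1 Df + … from the top degree down determines the c_i
solution: c_0 = -3, c_1 = 1/2, c_2 = -2

c_0 = -3, c_1 = 1/2, c_2 = -2


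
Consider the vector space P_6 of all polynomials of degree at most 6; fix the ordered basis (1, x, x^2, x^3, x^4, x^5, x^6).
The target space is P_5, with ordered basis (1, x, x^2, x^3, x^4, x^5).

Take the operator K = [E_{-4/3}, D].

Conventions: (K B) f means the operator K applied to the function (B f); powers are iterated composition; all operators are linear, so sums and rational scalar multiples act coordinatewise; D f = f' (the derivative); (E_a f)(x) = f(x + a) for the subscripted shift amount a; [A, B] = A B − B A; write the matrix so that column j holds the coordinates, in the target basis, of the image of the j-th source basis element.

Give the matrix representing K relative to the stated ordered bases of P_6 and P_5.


image of 1: 0
image of x: 0
image of x^2: 0
image of x^3: 0
image of x^4: 0
image of x^5: 0
image of x^6: 0
each image's coordinates form column j of the matrix

the matrix is [[0, 0, 0, 0, 0, 0, 0]; [0, 0, 0, 0, 0, 0, 0]; [0, 0, 0, 0, 0, 0, 0]; [0, 0, 0, 0, 0, 0, 0]; [0, 0, 0, 0, 0, 0, 0]; [0, 0, 0, 0, 0, 0, 0]] (rows listed top to bottom)


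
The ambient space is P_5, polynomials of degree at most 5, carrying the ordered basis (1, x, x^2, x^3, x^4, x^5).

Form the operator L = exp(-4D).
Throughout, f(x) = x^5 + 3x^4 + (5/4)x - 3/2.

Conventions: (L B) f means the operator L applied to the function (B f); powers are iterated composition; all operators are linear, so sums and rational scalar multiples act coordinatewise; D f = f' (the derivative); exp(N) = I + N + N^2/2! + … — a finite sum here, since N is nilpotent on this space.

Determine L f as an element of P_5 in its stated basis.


g(x) = x^5 - 17x^4 + 112x^3 - 352x^2 + (2053/4)x - 525/2

order-1 term: -20x^4 - 48x^3 - 5
order-2 term: 160x^3 + 288x^2
order-3 term: -640x^2 - 768x
order-4 term: 1280x + 768
order-5 term: -1024
the series for exp(-4D) f terminates at order 5
exp(-4D) f = x^5 - 17x^4 + 112x^3 - 352x^2 + (2053/4)x - 525/2


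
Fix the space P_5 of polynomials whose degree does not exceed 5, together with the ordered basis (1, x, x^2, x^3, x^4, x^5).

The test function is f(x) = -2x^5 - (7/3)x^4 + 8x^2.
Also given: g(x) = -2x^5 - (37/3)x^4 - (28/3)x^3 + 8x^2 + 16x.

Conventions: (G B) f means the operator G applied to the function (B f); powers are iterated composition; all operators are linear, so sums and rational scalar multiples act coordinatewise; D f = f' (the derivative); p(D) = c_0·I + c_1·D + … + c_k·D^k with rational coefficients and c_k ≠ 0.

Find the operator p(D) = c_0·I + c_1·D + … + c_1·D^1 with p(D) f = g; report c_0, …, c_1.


D^0 f = -2x^5 - (7/3)x^4 + 8x^2
D^1 f = -10x^4 - (28/3)x^3 + 16x
matching coefficients of g against c_0 f + c_1 Df + … from the top degree down determines the c_i
solution: c_0 = 1, c_1 = 1

c_0 = 1, c_1 = 1


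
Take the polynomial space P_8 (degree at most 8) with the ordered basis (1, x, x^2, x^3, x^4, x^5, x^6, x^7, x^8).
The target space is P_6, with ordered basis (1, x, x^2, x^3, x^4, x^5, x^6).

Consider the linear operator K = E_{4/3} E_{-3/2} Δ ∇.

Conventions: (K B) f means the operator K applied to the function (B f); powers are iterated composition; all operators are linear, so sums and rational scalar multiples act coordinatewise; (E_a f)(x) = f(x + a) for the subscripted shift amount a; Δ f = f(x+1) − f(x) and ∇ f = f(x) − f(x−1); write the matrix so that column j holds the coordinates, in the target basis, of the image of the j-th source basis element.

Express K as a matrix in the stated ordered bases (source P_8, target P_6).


image of 1: 0
image of x: 0
image of x^2: 2
image of x^3: 6x - 1
image of x^4: 12x^2 - 4x + 7/3
image of x^5: 20x^3 - 10x^2 + (35/3)x - 95/54
image of x^6: 30x^4 - 20x^3 + 35x^2 - (95/9)x + 617/216
image of x^7: 42x^5 - 35x^4 + (245/3)x^3 - (665/18)x^2 + (4319/216)x - 3451/1296
image of x^8: 56x^6 - 56x^5 + (490/3)x^4 - (2660/27)x^3 + (4319/54)x^2 - (3451/162)x + 21373/5832
each image's coordinates form column j of the matrix

the matrix is [[0, 0, 2, -1, 7/3, -95/54, 617/216, -3451/1296, 21373/5832]; [0, 0, 0, 6, -4, 35/3, -95/9, 4319/216, -3451/162]; [0, 0, 0, 0, 12, -10, 35, -665/18, 4319/54]; [0, 0, 0, 0, 0, 20, -20, 245/3, -2660/27]; [0, 0, 0, 0, 0, 0, 30, -35, 490/3]; [0, 0, 0, 0, 0, 0, 0, 42, -56]; [0, 0, 0, 0, 0, 0, 0, 0, 56]] (rows listed top to bottom)


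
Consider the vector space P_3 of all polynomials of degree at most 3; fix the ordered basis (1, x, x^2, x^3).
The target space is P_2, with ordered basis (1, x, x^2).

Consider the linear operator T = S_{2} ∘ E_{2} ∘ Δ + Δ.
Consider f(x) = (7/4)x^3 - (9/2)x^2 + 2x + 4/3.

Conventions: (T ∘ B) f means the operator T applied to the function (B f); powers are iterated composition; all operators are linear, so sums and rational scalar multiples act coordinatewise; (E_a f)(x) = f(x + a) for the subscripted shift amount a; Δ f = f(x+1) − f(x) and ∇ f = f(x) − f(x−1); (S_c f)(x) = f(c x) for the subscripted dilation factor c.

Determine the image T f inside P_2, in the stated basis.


the result is g(x) = (105/4)x^2 + (123/4)x + 12

Δ f = (21/4)x^2 - (15/4)x - 3/4
E_{2} Δ f = (21/4)x^2 + (69/4)x + 51/4
S_{2} E_{2} Δ f = 21x^2 + (69/2)x + 51/4
Δ f = (21/4)x^2 - (15/4)x - 3/4
(S_{2} ∘ E_{2} ∘ Δ + Δ) f = (105/4)x^2 + (123/4)x + 12


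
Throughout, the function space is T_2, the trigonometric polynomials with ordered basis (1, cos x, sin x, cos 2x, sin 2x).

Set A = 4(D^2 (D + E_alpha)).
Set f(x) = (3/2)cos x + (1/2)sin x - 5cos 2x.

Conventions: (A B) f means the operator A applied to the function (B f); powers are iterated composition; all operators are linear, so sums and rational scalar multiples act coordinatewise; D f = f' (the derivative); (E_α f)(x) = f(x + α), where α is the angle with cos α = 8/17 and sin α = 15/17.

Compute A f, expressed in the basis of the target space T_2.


g(x) = -(112/17)cos x + (176/17)sin x - (12880/289)cos 2x - (65440/289)sin 2x

D f = (1/2)cos x - (3/2)sin x + 10sin 2x
E_alpha f = (39/34)cos x - (37/34)sin x + (805/289)cos 2x + (1200/289)sin 2x
(D + E_alpha) f = (28/17)cos x - (44/17)sin x + (805/289)cos 2x + (4090/289)sin 2x
D (D + E_alpha) f = -(44/17)cos x - (28/17)sin x + (8180/289)cos 2x - (1610/289)sin 2x
D D (D + E_alpha) f = -(28/17)cos x + (44/17)sin x - (3220/289)cos 2x - (16360/289)sin 2x
(4(D^2 (D + E_alpha))) f = -(112/17)cos x + (176/17)sin x - (12880/289)cos 2x - (65440/289)sin 2x


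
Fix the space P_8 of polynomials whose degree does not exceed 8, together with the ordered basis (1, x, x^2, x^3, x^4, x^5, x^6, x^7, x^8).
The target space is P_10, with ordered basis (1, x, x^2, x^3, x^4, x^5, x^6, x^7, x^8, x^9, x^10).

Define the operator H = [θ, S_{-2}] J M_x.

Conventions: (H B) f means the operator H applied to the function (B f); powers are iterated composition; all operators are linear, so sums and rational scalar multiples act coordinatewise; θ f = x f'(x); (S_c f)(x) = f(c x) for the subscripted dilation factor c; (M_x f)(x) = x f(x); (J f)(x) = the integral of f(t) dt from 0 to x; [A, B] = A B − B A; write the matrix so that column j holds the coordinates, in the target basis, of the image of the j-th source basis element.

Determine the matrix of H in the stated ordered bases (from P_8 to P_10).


the matrix is [[0, 0, 0, 0, 0, 0, 0, 0, 0]; [0, 0, 0, 0, 0, 0, 0, 0, 0]; [0, 0, 0, 0, 0, 0, 0, 0, 0]; [0, 0, 0, 0, 0, 0, 0, 0, 0]; [0, 0, 0, 0, 0, 0, 0, 0, 0]; [0, 0, 0, 0, 0, 0, 0, 0, 0]; [0, 0, 0, 0, 0, 0, 0, 0, 0]; [0, 0, 0, 0, 0, 0, 0, 0, 0]; [0, 0, 0, 0, 0, 0, 0, 0, 0]; [0, 0, 0, 0, 0, 0, 0, 0, 0]; [0, 0, 0, 0, 0, 0, 0, 0, 0]] (rows listed top to bottom)

image of 1: 0
image of x: 0
image of x^2: 0
image of x^3: 0
image of x^4: 0
image of x^5: 0
image of x^6: 0
image of x^7: 0
image of x^8: 0
each image's coordinates form column j of the matrix


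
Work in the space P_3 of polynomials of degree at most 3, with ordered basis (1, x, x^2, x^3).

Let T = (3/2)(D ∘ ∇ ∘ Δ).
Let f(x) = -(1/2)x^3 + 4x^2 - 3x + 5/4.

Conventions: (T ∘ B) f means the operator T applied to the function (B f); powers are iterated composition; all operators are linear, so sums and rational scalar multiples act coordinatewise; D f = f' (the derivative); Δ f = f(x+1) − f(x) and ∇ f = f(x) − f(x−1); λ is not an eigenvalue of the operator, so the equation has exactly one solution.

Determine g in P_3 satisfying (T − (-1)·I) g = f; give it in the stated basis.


the result is g(x) = -(1/2)x^3 + 4x^2 - 3x + 23/4

write g with unknown coordinates in the stated basis and equate coefficients in (T − (-1)·I) g = f
solving from the highest basis element down gives g = -(1/2)x^3 + 4x^2 - 3x + 23/4
check: T g = -9/2
so T g − (-1)·g = -(1/2)x^3 + 4x^2 - 3x + 5/4 = f ✓


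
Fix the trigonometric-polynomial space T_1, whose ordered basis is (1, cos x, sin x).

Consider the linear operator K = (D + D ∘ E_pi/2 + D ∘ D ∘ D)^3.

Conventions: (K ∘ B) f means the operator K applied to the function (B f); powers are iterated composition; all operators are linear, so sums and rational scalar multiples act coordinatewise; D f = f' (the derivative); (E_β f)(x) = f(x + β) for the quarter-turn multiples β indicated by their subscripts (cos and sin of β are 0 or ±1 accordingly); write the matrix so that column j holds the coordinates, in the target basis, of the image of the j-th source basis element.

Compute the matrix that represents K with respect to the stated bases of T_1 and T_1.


image of 1: 0
image of cos x: -cos x
image of sin x: -sin x
each image's coordinates form column j of the matrix

the matrix is [[0, 0, 0]; [0, -1, 0]; [0, 0, -1]] (rows listed top to bottom)


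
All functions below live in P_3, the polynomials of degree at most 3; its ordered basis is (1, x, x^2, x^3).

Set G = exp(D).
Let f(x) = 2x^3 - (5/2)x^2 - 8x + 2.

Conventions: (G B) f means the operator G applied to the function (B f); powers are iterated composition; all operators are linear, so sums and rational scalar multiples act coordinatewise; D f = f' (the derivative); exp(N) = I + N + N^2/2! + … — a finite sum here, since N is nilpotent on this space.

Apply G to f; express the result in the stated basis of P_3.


order-1 term: 6x^2 - 5x - 8
order-2 term: 6x - 5/2
order-3 term: 2
the series for exp(D) f terminates at order 3
exp(D) f = 2x^3 + (7/2)x^2 - 7x - 13/2

the result is g(x) = 2x^3 + (7/2)x^2 - 7x - 13/2


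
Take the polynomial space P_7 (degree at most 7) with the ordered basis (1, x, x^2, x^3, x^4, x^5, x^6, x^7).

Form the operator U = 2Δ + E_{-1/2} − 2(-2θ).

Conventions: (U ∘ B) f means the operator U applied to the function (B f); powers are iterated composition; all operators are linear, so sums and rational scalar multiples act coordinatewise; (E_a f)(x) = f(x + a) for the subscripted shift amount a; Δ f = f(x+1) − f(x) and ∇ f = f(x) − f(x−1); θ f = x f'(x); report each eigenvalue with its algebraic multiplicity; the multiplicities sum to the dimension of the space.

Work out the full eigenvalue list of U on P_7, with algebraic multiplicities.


λ = 1 (multiplicity 1), λ = 5 (multiplicity 1), λ = 9 (multiplicity 1), λ = 13 (multiplicity 1), λ = 17 (multiplicity 1), λ = 21 (multiplicity 1), λ = 25 (multiplicity 1), λ = 29 (multiplicity 1)

image of 1: 1
image of x: 5x + 3/2
image of x^2: 9x^2 + 3x + 9/4
image of x^3: 13x^3 + (9/2)x^2 + (27/4)x + 15/8
image of x^4: 17x^4 + 6x^3 + (27/2)x^2 + (15/2)x + 33/16
image of x^5: 21x^5 + (15/2)x^4 + (45/2)x^3 + (75/4)x^2 + (165/16)x + 63/32
image of x^6: 25x^6 + 9x^5 + (135/4)x^4 + (75/2)x^3 + (495/16)x^2 + (189/16)x + 129/64
image of x^7: 29x^7 + (21/2)x^6 + (189/4)x^5 + (525/8)x^4 + (1155/16)x^3 + (1323/32)x^2 + (903/64)x + 255/128
the matrix is upper triangular; its diagonal is (1, 5, 9, 13, 17, 21, 25, 29)
for a triangular matrix the eigenvalues are the diagonal entries, with algebraic multiplicity their repetition count


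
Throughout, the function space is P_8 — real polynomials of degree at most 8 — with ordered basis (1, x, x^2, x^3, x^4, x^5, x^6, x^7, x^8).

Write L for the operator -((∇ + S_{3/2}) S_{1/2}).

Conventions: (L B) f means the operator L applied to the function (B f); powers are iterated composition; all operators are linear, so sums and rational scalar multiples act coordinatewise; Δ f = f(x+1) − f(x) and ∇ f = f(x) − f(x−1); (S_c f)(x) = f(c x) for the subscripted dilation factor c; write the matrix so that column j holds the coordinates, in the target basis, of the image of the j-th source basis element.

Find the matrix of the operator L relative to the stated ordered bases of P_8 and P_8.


the matrix is [[-1, -1/2, 1/4, -1/8, 1/16, -1/32, 1/64, -1/128, 1/256]; [0, -3/4, -1/2, 3/8, -1/4, 5/32, -3/32, 7/128, -1/32]; [0, 0, -9/16, -3/8, 3/8, -5/16, 15/64, -21/128, 7/64]; [0, 0, 0, -27/64, -1/4, 5/16, -5/16, 35/128, -7/32]; [0, 0, 0, 0, -81/256, -5/32, 15/64, -35/128, 35/128]; [0, 0, 0, 0, 0, -243/1024, -3/32, 21/128, -7/32]; [0, 0, 0, 0, 0, 0, -729/4096, -7/128, 7/64]; [0, 0, 0, 0, 0, 0, 0, -2187/16384, -1/32]; [0, 0, 0, 0, 0, 0, 0, 0, -6561/65536]] (rows listed top to bottom)

image of 1: -1
image of x: -(3/4)x - 1/2
image of x^2: -(9/16)x^2 - (1/2)x + 1/4
image of x^3: -(27/64)x^3 - (3/8)x^2 + (3/8)x - 1/8
image of x^4: -(81/256)x^4 - (1/4)x^3 + (3/8)x^2 - (1/4)x + 1/16
image of x^5: -(243/1024)x^5 - (5/32)x^4 + (5/16)x^3 - (5/16)x^2 + (5/32)x - 1/32
image of x^6: -(729/4096)x^6 - (3/32)x^5 + (15/64)x^4 - (5/16)x^3 + (15/64)x^2 - (3/32)x + 1/64
image of x^7: -(2187/16384)x^7 - (7/128)x^6 + (21/128)x^5 - (35/128)x^4 + (35/128)x^3 - (21/128)x^2 + (7/128)x - 1/128
image of x^8: -(6561/65536)x^8 - (1/32)x^7 + (7/64)x^6 - (7/32)x^5 + (35/128)x^4 - (7/32)x^3 + (7/64)x^2 - (1/32)x + 1/256
each image's coordinates form column j of the matrix


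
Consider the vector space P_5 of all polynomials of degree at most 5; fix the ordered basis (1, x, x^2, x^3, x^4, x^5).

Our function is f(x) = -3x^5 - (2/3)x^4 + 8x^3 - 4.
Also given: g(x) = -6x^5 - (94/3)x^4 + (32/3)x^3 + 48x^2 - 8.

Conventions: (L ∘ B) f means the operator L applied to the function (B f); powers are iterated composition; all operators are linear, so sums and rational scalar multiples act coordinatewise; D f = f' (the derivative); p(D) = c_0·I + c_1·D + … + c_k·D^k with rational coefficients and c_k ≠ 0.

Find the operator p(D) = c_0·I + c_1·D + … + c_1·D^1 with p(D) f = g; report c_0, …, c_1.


c_0 = 2, c_1 = 2

D^0 f = -3x^5 - (2/3)x^4 + 8x^3 - 4
D^1 f = -15x^4 - (8/3)x^3 + 24x^2
matching coefficients of g against c_0 f + c_1 Df + … from the top degree down determines the c_i
solution: c_0 = 2, c_1 = 2


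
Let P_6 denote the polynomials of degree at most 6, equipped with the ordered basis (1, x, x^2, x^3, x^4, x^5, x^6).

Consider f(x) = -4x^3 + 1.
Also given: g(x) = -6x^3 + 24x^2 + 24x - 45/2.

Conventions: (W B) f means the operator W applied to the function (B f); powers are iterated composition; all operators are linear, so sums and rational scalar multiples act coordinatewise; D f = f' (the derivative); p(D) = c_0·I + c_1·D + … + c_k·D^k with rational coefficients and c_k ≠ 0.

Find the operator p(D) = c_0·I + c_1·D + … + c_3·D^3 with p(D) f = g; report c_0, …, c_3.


p(D) = (3/2)·I − 2·D − D^2 + D^3, i.e. c_0 = 3/2, c_1 = -2, c_2 = -1, c_3 = 1

D^0 f = -4x^3 + 1
D^1 f = -12x^2
D^2 f = -24x
D^3 f = -24
matching coefficients of g against c_0 f + c_1 Df + … from the top degree down determines the c_i
solution: c_0 = 3/2, c_1 = -2, c_2 = -1, c_3 = 1


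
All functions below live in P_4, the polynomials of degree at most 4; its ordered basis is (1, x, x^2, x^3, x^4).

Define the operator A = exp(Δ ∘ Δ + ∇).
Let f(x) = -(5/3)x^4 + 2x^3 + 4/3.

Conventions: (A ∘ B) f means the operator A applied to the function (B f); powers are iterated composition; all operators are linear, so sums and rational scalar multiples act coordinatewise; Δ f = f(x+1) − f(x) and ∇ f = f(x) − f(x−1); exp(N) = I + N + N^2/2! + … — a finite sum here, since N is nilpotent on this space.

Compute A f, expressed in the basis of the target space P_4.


order-1 term: -(20/3)x^3 - 4x^2 - (122/3)x - 23/3
order-2 term: -10x^2 - 14x - 137/3
order-3 term: -(20/3)x - 8
order-4 term: -5/3
the series for exp(Δ ∘ Δ + ∇) f terminates at order 4
exp(Δ ∘ Δ + ∇) f = -(5/3)x^4 - (14/3)x^3 - 14x^2 - (184/3)x - 185/3

g(x) = -(5/3)x^4 - (14/3)x^3 - 14x^2 - (184/3)x - 185/3


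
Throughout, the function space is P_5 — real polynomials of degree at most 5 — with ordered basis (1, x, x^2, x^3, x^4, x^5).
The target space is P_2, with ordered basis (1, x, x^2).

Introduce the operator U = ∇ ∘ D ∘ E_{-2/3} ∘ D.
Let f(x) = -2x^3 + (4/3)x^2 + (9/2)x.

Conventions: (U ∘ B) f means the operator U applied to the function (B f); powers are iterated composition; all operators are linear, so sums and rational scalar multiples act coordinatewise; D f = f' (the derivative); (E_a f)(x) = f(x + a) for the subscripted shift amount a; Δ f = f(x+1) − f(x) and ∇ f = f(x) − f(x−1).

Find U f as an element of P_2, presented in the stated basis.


g(x) = -12

D f = -6x^2 + (8/3)x + 9/2
E_{-2/3} D f = -6x^2 + (32/3)x + 1/18
D E_{-2/3} D f = -12x + 32/3
∇ D E_{-2/3} D f = -12


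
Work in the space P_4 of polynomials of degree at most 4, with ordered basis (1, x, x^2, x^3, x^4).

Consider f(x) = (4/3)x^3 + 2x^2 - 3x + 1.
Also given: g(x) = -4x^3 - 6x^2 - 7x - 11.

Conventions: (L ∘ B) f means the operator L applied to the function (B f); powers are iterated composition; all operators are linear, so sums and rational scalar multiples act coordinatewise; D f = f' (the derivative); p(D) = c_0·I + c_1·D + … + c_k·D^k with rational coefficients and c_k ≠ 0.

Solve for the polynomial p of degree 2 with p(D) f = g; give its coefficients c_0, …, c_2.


p(D) = -3·I − 2·D^2, i.e. c_0 = -3, c_1 = 0, c_2 = -2

D^0 f = (4/3)x^3 + 2x^2 - 3x + 1
D^1 f = 4x^2 + 4x - 3
D^2 f = 8x + 4
matching coefficients of g against c_0 f + c_1 Df + … from the top degree down determines the c_i
solution: c_0 = -3, c_1 = 0, c_2 = -2


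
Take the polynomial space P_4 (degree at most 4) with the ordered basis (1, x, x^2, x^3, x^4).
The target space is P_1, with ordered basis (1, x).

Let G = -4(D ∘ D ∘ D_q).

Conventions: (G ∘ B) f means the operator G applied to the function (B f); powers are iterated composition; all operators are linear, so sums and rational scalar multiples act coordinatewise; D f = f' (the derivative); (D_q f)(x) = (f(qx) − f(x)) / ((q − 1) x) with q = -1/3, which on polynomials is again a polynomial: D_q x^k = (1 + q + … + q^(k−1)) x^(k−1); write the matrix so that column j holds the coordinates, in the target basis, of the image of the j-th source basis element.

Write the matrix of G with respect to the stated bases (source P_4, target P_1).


the matrix is [[0, 0, 0, -56/9, 0]; [0, 0, 0, 0, -160/9]] (rows listed top to bottom)

image of 1: 0
image of x: 0
image of x^2: 0
image of x^3: -56/9
image of x^4: -(160/9)x
each image's coordinates form column j of the matrix


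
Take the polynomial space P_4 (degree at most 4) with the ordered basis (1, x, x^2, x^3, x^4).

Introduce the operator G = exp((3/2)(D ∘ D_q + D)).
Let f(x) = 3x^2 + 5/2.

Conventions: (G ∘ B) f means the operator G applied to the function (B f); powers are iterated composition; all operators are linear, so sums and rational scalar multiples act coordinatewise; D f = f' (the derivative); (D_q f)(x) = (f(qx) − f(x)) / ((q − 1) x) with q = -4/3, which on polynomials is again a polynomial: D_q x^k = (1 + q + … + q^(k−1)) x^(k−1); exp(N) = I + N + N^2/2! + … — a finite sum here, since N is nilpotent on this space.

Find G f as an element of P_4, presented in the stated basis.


the image equals g(x) = 3x^2 + 9x + 31/4

order-1 term: 9x - 3/2
order-2 term: 27/4
the series for exp((3/2)(D ∘ D_q + D)) f terminates at order 2
exp((3/2)(D ∘ D_q + D)) f = 3x^2 + 9x + 31/4
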